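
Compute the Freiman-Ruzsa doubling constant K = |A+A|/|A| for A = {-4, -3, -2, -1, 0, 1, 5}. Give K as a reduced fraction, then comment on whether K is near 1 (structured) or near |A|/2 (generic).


|A| = 7.
Compute A + A by enumerating all 49 pairs.
A + A = {-8, -7, -6, -5, -4, -3, -2, -1, 0, 1, 2, 3, 4, 5, 6, 10}, so |A + A| = 16.
K = |A + A| / |A| = 16/7 (already in lowest terms) ≈ 2.2857.
Reference: AP of size 7 gives K = 13/7 ≈ 1.8571; a fully generic set of size 7 gives K ≈ 4.0000.

|A| = 7, |A + A| = 16, K = 16/7.


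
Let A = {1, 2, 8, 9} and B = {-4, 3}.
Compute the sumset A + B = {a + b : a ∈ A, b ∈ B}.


A + B = {a + b : a ∈ A, b ∈ B}.
Enumerate all |A|·|B| = 4·2 = 8 pairs (a, b) and collect distinct sums.
a = 1: 1+-4=-3, 1+3=4
a = 2: 2+-4=-2, 2+3=5
a = 8: 8+-4=4, 8+3=11
a = 9: 9+-4=5, 9+3=12
Collecting distinct sums: A + B = {-3, -2, 4, 5, 11, 12}
|A + B| = 6

A + B = {-3, -2, 4, 5, 11, 12}


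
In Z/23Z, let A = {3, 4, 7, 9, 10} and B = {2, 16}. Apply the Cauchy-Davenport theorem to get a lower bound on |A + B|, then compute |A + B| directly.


Cauchy-Davenport: |A + B| ≥ min(p, |A| + |B| - 1) for A, B nonempty in Z/pZ.
|A| = 5, |B| = 2, p = 23.
CD lower bound = min(23, 5 + 2 - 1) = min(23, 6) = 6.
Compute A + B mod 23 directly:
a = 3: 3+2=5, 3+16=19
a = 4: 4+2=6, 4+16=20
a = 7: 7+2=9, 7+16=0
a = 9: 9+2=11, 9+16=2
a = 10: 10+2=12, 10+16=3
A + B = {0, 2, 3, 5, 6, 9, 11, 12, 19, 20}, so |A + B| = 10.
Verify: 10 ≥ 6? Yes ✓.

CD lower bound = 6, actual |A + B| = 10.


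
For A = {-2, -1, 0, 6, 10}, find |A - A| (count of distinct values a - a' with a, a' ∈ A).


A - A = {a - a' : a, a' ∈ A}; |A| = 5.
Bounds: 2|A|-1 ≤ |A - A| ≤ |A|² - |A| + 1, i.e. 9 ≤ |A - A| ≤ 21.
Note: 0 ∈ A - A always (from a - a). The set is symmetric: if d ∈ A - A then -d ∈ A - A.
Enumerate nonzero differences d = a - a' with a > a' (then include -d):
Positive differences: {1, 2, 4, 6, 7, 8, 10, 11, 12}
Full difference set: {0} ∪ (positive diffs) ∪ (negative diffs).
|A - A| = 1 + 2·9 = 19 (matches direct enumeration: 19).

|A - A| = 19


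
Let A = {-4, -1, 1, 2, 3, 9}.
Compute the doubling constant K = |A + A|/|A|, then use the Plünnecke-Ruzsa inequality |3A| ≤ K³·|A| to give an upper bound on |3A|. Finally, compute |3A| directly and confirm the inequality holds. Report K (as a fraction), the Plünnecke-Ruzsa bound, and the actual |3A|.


|A| = 6.
Step 1: Compute A + A by enumerating all 36 pairs.
A + A = {-8, -5, -3, -2, -1, 0, 1, 2, 3, 4, 5, 6, 8, 10, 11, 12, 18}, so |A + A| = 17.
Step 2: Doubling constant K = |A + A|/|A| = 17/6 = 17/6 ≈ 2.8333.
Step 3: Plünnecke-Ruzsa gives |3A| ≤ K³·|A| = (2.8333)³ · 6 ≈ 136.4722.
Step 4: Compute 3A = A + A + A directly by enumerating all triples (a,b,c) ∈ A³; |3A| = 30.
Step 5: Check 30 ≤ 136.4722? Yes ✓.

K = 17/6, Plünnecke-Ruzsa bound K³|A| ≈ 136.4722, |3A| = 30, inequality holds.


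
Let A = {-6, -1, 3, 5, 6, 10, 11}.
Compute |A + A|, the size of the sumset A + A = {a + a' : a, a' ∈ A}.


A + A = {a + a' : a, a' ∈ A}; |A| = 7.
General bounds: 2|A| - 1 ≤ |A + A| ≤ |A|(|A|+1)/2, i.e. 13 ≤ |A + A| ≤ 28.
Lower bound 2|A|-1 is attained iff A is an arithmetic progression.
Enumerate sums a + a' for a ≤ a' (symmetric, so this suffices):
a = -6: -6+-6=-12, -6+-1=-7, -6+3=-3, -6+5=-1, -6+6=0, -6+10=4, -6+11=5
a = -1: -1+-1=-2, -1+3=2, -1+5=4, -1+6=5, -1+10=9, -1+11=10
a = 3: 3+3=6, 3+5=8, 3+6=9, 3+10=13, 3+11=14
a = 5: 5+5=10, 5+6=11, 5+10=15, 5+11=16
a = 6: 6+6=12, 6+10=16, 6+11=17
a = 10: 10+10=20, 10+11=21
a = 11: 11+11=22
Distinct sums: {-12, -7, -3, -2, -1, 0, 2, 4, 5, 6, 8, 9, 10, 11, 12, 13, 14, 15, 16, 17, 20, 21, 22}
|A + A| = 23

|A + A| = 23


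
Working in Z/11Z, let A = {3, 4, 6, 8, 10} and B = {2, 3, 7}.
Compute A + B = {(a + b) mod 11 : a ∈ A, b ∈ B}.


Work in Z/11Z: reduce every sum a + b modulo 11.
Enumerate all 15 pairs:
a = 3: 3+2=5, 3+3=6, 3+7=10
a = 4: 4+2=6, 4+3=7, 4+7=0
a = 6: 6+2=8, 6+3=9, 6+7=2
a = 8: 8+2=10, 8+3=0, 8+7=4
a = 10: 10+2=1, 10+3=2, 10+7=6
Distinct residues collected: {0, 1, 2, 4, 5, 6, 7, 8, 9, 10}
|A + B| = 10 (out of 11 total residues).

A + B = {0, 1, 2, 4, 5, 6, 7, 8, 9, 10}


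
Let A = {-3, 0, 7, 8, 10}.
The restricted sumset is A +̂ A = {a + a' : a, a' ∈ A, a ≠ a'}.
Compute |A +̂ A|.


Restricted sumset: A +̂ A = {a + a' : a ∈ A, a' ∈ A, a ≠ a'}.
Equivalently, take A + A and drop any sum 2a that is achievable ONLY as a + a for a ∈ A (i.e. sums representable only with equal summands).
Enumerate pairs (a, a') with a < a' (symmetric, so each unordered pair gives one sum; this covers all a ≠ a'):
  -3 + 0 = -3
  -3 + 7 = 4
  -3 + 8 = 5
  -3 + 10 = 7
  0 + 7 = 7
  0 + 8 = 8
  0 + 10 = 10
  7 + 8 = 15
  7 + 10 = 17
  8 + 10 = 18
Collected distinct sums: {-3, 4, 5, 7, 8, 10, 15, 17, 18}
|A +̂ A| = 9
(Reference bound: |A +̂ A| ≥ 2|A| - 3 for |A| ≥ 2, with |A| = 5 giving ≥ 7.)

|A +̂ A| = 9


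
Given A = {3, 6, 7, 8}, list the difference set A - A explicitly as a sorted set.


A - A = {a - a' : a, a' ∈ A}.
Compute a - a' for each ordered pair (a, a'):
a = 3: 3-3=0, 3-6=-3, 3-7=-4, 3-8=-5
a = 6: 6-3=3, 6-6=0, 6-7=-1, 6-8=-2
a = 7: 7-3=4, 7-6=1, 7-7=0, 7-8=-1
a = 8: 8-3=5, 8-6=2, 8-7=1, 8-8=0
Collecting distinct values (and noting 0 appears from a-a):
A - A = {-5, -4, -3, -2, -1, 0, 1, 2, 3, 4, 5}
|A - A| = 11

A - A = {-5, -4, -3, -2, -1, 0, 1, 2, 3, 4, 5}


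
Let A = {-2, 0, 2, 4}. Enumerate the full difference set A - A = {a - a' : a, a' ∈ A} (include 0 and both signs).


A - A = {a - a' : a, a' ∈ A}.
Compute a - a' for each ordered pair (a, a'):
a = -2: -2--2=0, -2-0=-2, -2-2=-4, -2-4=-6
a = 0: 0--2=2, 0-0=0, 0-2=-2, 0-4=-4
a = 2: 2--2=4, 2-0=2, 2-2=0, 2-4=-2
a = 4: 4--2=6, 4-0=4, 4-2=2, 4-4=0
Collecting distinct values (and noting 0 appears from a-a):
A - A = {-6, -4, -2, 0, 2, 4, 6}
|A - A| = 7

A - A = {-6, -4, -2, 0, 2, 4, 6}


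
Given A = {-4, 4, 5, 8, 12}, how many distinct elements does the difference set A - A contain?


A - A = {a - a' : a, a' ∈ A}; |A| = 5.
Bounds: 2|A|-1 ≤ |A - A| ≤ |A|² - |A| + 1, i.e. 9 ≤ |A - A| ≤ 21.
Note: 0 ∈ A - A always (from a - a). The set is symmetric: if d ∈ A - A then -d ∈ A - A.
Enumerate nonzero differences d = a - a' with a > a' (then include -d):
Positive differences: {1, 3, 4, 7, 8, 9, 12, 16}
Full difference set: {0} ∪ (positive diffs) ∪ (negative diffs).
|A - A| = 1 + 2·8 = 17 (matches direct enumeration: 17).

|A - A| = 17


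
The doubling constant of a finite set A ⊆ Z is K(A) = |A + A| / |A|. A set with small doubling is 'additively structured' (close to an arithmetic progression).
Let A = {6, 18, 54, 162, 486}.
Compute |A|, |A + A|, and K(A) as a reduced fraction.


|A| = 5.
Compute A + A by enumerating all 25 pairs.
A + A = {12, 24, 36, 60, 72, 108, 168, 180, 216, 324, 492, 504, 540, 648, 972}, so |A + A| = 15.
K = |A + A| / |A| = 15/5 = 3/1 ≈ 3.0000.
Reference: AP of size 5 gives K = 9/5 ≈ 1.8000; a fully generic set of size 5 gives K ≈ 3.0000.

|A| = 5, |A + A| = 15, K = 15/5 = 3/1.


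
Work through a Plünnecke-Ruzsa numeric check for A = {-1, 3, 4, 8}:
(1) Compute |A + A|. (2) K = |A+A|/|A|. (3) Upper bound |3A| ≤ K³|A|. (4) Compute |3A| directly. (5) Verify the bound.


|A| = 4.
Step 1: Compute A + A by enumerating all 16 pairs.
A + A = {-2, 2, 3, 6, 7, 8, 11, 12, 16}, so |A + A| = 9.
Step 2: Doubling constant K = |A + A|/|A| = 9/4 = 9/4 ≈ 2.2500.
Step 3: Plünnecke-Ruzsa gives |3A| ≤ K³·|A| = (2.2500)³ · 4 ≈ 45.5625.
Step 4: Compute 3A = A + A + A directly by enumerating all triples (a,b,c) ∈ A³; |3A| = 16.
Step 5: Check 16 ≤ 45.5625? Yes ✓.

K = 9/4, Plünnecke-Ruzsa bound K³|A| ≈ 45.5625, |3A| = 16, inequality holds.


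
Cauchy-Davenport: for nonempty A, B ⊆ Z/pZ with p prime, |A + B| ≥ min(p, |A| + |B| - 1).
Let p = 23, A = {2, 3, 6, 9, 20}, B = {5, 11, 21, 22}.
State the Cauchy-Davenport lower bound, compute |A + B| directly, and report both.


Cauchy-Davenport: |A + B| ≥ min(p, |A| + |B| - 1) for A, B nonempty in Z/pZ.
|A| = 5, |B| = 4, p = 23.
CD lower bound = min(23, 5 + 4 - 1) = min(23, 8) = 8.
Compute A + B mod 23 directly:
a = 2: 2+5=7, 2+11=13, 2+21=0, 2+22=1
a = 3: 3+5=8, 3+11=14, 3+21=1, 3+22=2
a = 6: 6+5=11, 6+11=17, 6+21=4, 6+22=5
a = 9: 9+5=14, 9+11=20, 9+21=7, 9+22=8
a = 20: 20+5=2, 20+11=8, 20+21=18, 20+22=19
A + B = {0, 1, 2, 4, 5, 7, 8, 11, 13, 14, 17, 18, 19, 20}, so |A + B| = 14.
Verify: 14 ≥ 8? Yes ✓.

CD lower bound = 8, actual |A + B| = 14.


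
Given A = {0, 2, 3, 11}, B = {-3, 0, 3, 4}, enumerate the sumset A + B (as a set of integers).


A + B = {a + b : a ∈ A, b ∈ B}.
Enumerate all |A|·|B| = 4·4 = 16 pairs (a, b) and collect distinct sums.
a = 0: 0+-3=-3, 0+0=0, 0+3=3, 0+4=4
a = 2: 2+-3=-1, 2+0=2, 2+3=5, 2+4=6
a = 3: 3+-3=0, 3+0=3, 3+3=6, 3+4=7
a = 11: 11+-3=8, 11+0=11, 11+3=14, 11+4=15
Collecting distinct sums: A + B = {-3, -1, 0, 2, 3, 4, 5, 6, 7, 8, 11, 14, 15}
|A + B| = 13

A + B = {-3, -1, 0, 2, 3, 4, 5, 6, 7, 8, 11, 14, 15}


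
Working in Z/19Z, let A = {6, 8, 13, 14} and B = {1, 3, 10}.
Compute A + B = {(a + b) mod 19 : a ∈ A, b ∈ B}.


Work in Z/19Z: reduce every sum a + b modulo 19.
Enumerate all 12 pairs:
a = 6: 6+1=7, 6+3=9, 6+10=16
a = 8: 8+1=9, 8+3=11, 8+10=18
a = 13: 13+1=14, 13+3=16, 13+10=4
a = 14: 14+1=15, 14+3=17, 14+10=5
Distinct residues collected: {4, 5, 7, 9, 11, 14, 15, 16, 17, 18}
|A + B| = 10 (out of 19 total residues).

A + B = {4, 5, 7, 9, 11, 14, 15, 16, 17, 18}


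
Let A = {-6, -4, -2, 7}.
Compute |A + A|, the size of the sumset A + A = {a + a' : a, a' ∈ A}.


A + A = {a + a' : a, a' ∈ A}; |A| = 4.
General bounds: 2|A| - 1 ≤ |A + A| ≤ |A|(|A|+1)/2, i.e. 7 ≤ |A + A| ≤ 10.
Lower bound 2|A|-1 is attained iff A is an arithmetic progression.
Enumerate sums a + a' for a ≤ a' (symmetric, so this suffices):
a = -6: -6+-6=-12, -6+-4=-10, -6+-2=-8, -6+7=1
a = -4: -4+-4=-8, -4+-2=-6, -4+7=3
a = -2: -2+-2=-4, -2+7=5
a = 7: 7+7=14
Distinct sums: {-12, -10, -8, -6, -4, 1, 3, 5, 14}
|A + A| = 9

|A + A| = 9


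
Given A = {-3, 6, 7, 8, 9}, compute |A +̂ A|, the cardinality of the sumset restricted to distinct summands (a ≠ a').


Restricted sumset: A +̂ A = {a + a' : a ∈ A, a' ∈ A, a ≠ a'}.
Equivalently, take A + A and drop any sum 2a that is achievable ONLY as a + a for a ∈ A (i.e. sums representable only with equal summands).
Enumerate pairs (a, a') with a < a' (symmetric, so each unordered pair gives one sum; this covers all a ≠ a'):
  -3 + 6 = 3
  -3 + 7 = 4
  -3 + 8 = 5
  -3 + 9 = 6
  6 + 7 = 13
  6 + 8 = 14
  6 + 9 = 15
  7 + 8 = 15
  7 + 9 = 16
  8 + 9 = 17
Collected distinct sums: {3, 4, 5, 6, 13, 14, 15, 16, 17}
|A +̂ A| = 9
(Reference bound: |A +̂ A| ≥ 2|A| - 3 for |A| ≥ 2, with |A| = 5 giving ≥ 7.)

|A +̂ A| = 9


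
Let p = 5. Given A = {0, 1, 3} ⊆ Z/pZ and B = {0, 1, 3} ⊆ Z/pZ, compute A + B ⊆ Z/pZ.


Work in Z/5Z: reduce every sum a + b modulo 5.
Enumerate all 9 pairs:
a = 0: 0+0=0, 0+1=1, 0+3=3
a = 1: 1+0=1, 1+1=2, 1+3=4
a = 3: 3+0=3, 3+1=4, 3+3=1
Distinct residues collected: {0, 1, 2, 3, 4}
|A + B| = 5 (out of 5 total residues).

A + B = {0, 1, 2, 3, 4}


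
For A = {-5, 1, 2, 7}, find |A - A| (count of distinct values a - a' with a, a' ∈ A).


A - A = {a - a' : a, a' ∈ A}; |A| = 4.
Bounds: 2|A|-1 ≤ |A - A| ≤ |A|² - |A| + 1, i.e. 7 ≤ |A - A| ≤ 13.
Note: 0 ∈ A - A always (from a - a). The set is symmetric: if d ∈ A - A then -d ∈ A - A.
Enumerate nonzero differences d = a - a' with a > a' (then include -d):
Positive differences: {1, 5, 6, 7, 12}
Full difference set: {0} ∪ (positive diffs) ∪ (negative diffs).
|A - A| = 1 + 2·5 = 11 (matches direct enumeration: 11).

|A - A| = 11


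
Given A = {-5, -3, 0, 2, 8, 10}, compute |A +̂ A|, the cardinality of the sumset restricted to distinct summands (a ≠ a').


Restricted sumset: A +̂ A = {a + a' : a ∈ A, a' ∈ A, a ≠ a'}.
Equivalently, take A + A and drop any sum 2a that is achievable ONLY as a + a for a ∈ A (i.e. sums representable only with equal summands).
Enumerate pairs (a, a') with a < a' (symmetric, so each unordered pair gives one sum; this covers all a ≠ a'):
  -5 + -3 = -8
  -5 + 0 = -5
  -5 + 2 = -3
  -5 + 8 = 3
  -5 + 10 = 5
  -3 + 0 = -3
  -3 + 2 = -1
  -3 + 8 = 5
  -3 + 10 = 7
  0 + 2 = 2
  0 + 8 = 8
  0 + 10 = 10
  2 + 8 = 10
  2 + 10 = 12
  8 + 10 = 18
Collected distinct sums: {-8, -5, -3, -1, 2, 3, 5, 7, 8, 10, 12, 18}
|A +̂ A| = 12
(Reference bound: |A +̂ A| ≥ 2|A| - 3 for |A| ≥ 2, with |A| = 6 giving ≥ 9.)

|A +̂ A| = 12


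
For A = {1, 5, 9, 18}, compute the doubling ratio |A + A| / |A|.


|A| = 4.
Compute A + A by enumerating all 16 pairs.
A + A = {2, 6, 10, 14, 18, 19, 23, 27, 36}, so |A + A| = 9.
K = |A + A| / |A| = 9/4 (already in lowest terms) ≈ 2.2500.
Reference: AP of size 4 gives K = 7/4 ≈ 1.7500; a fully generic set of size 4 gives K ≈ 2.5000.

|A| = 4, |A + A| = 9, K = 9/4.


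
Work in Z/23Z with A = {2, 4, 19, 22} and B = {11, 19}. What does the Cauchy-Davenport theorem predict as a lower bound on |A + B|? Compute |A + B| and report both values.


Cauchy-Davenport: |A + B| ≥ min(p, |A| + |B| - 1) for A, B nonempty in Z/pZ.
|A| = 4, |B| = 2, p = 23.
CD lower bound = min(23, 4 + 2 - 1) = min(23, 5) = 5.
Compute A + B mod 23 directly:
a = 2: 2+11=13, 2+19=21
a = 4: 4+11=15, 4+19=0
a = 19: 19+11=7, 19+19=15
a = 22: 22+11=10, 22+19=18
A + B = {0, 7, 10, 13, 15, 18, 21}, so |A + B| = 7.
Verify: 7 ≥ 5? Yes ✓.

CD lower bound = 5, actual |A + B| = 7.


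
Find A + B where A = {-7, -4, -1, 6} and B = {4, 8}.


A + B = {a + b : a ∈ A, b ∈ B}.
Enumerate all |A|·|B| = 4·2 = 8 pairs (a, b) and collect distinct sums.
a = -7: -7+4=-3, -7+8=1
a = -4: -4+4=0, -4+8=4
a = -1: -1+4=3, -1+8=7
a = 6: 6+4=10, 6+8=14
Collecting distinct sums: A + B = {-3, 0, 1, 3, 4, 7, 10, 14}
|A + B| = 8

A + B = {-3, 0, 1, 3, 4, 7, 10, 14}


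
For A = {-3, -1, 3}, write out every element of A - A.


A - A = {a - a' : a, a' ∈ A}.
Compute a - a' for each ordered pair (a, a'):
a = -3: -3--3=0, -3--1=-2, -3-3=-6
a = -1: -1--3=2, -1--1=0, -1-3=-4
a = 3: 3--3=6, 3--1=4, 3-3=0
Collecting distinct values (and noting 0 appears from a-a):
A - A = {-6, -4, -2, 0, 2, 4, 6}
|A - A| = 7

A - A = {-6, -4, -2, 0, 2, 4, 6}


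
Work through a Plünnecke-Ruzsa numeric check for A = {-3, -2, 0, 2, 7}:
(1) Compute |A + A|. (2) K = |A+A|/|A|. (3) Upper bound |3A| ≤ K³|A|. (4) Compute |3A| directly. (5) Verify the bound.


|A| = 5.
Step 1: Compute A + A by enumerating all 25 pairs.
A + A = {-6, -5, -4, -3, -2, -1, 0, 2, 4, 5, 7, 9, 14}, so |A + A| = 13.
Step 2: Doubling constant K = |A + A|/|A| = 13/5 = 13/5 ≈ 2.6000.
Step 3: Plünnecke-Ruzsa gives |3A| ≤ K³·|A| = (2.6000)³ · 5 ≈ 87.8800.
Step 4: Compute 3A = A + A + A directly by enumerating all triples (a,b,c) ∈ A³; |3A| = 23.
Step 5: Check 23 ≤ 87.8800? Yes ✓.

K = 13/5, Plünnecke-Ruzsa bound K³|A| ≈ 87.8800, |3A| = 23, inequality holds.


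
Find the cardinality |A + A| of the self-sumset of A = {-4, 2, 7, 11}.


A + A = {a + a' : a, a' ∈ A}; |A| = 4.
General bounds: 2|A| - 1 ≤ |A + A| ≤ |A|(|A|+1)/2, i.e. 7 ≤ |A + A| ≤ 10.
Lower bound 2|A|-1 is attained iff A is an arithmetic progression.
Enumerate sums a + a' for a ≤ a' (symmetric, so this suffices):
a = -4: -4+-4=-8, -4+2=-2, -4+7=3, -4+11=7
a = 2: 2+2=4, 2+7=9, 2+11=13
a = 7: 7+7=14, 7+11=18
a = 11: 11+11=22
Distinct sums: {-8, -2, 3, 4, 7, 9, 13, 14, 18, 22}
|A + A| = 10

|A + A| = 10


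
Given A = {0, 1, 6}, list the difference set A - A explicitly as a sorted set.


A - A = {a - a' : a, a' ∈ A}.
Compute a - a' for each ordered pair (a, a'):
a = 0: 0-0=0, 0-1=-1, 0-6=-6
a = 1: 1-0=1, 1-1=0, 1-6=-5
a = 6: 6-0=6, 6-1=5, 6-6=0
Collecting distinct values (and noting 0 appears from a-a):
A - A = {-6, -5, -1, 0, 1, 5, 6}
|A - A| = 7

A - A = {-6, -5, -1, 0, 1, 5, 6}


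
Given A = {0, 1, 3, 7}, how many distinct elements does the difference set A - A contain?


A - A = {a - a' : a, a' ∈ A}; |A| = 4.
Bounds: 2|A|-1 ≤ |A - A| ≤ |A|² - |A| + 1, i.e. 7 ≤ |A - A| ≤ 13.
Note: 0 ∈ A - A always (from a - a). The set is symmetric: if d ∈ A - A then -d ∈ A - A.
Enumerate nonzero differences d = a - a' with a > a' (then include -d):
Positive differences: {1, 2, 3, 4, 6, 7}
Full difference set: {0} ∪ (positive diffs) ∪ (negative diffs).
|A - A| = 1 + 2·6 = 13 (matches direct enumeration: 13).

|A - A| = 13


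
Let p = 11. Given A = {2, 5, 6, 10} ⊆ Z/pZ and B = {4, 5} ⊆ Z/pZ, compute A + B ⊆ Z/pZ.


Work in Z/11Z: reduce every sum a + b modulo 11.
Enumerate all 8 pairs:
a = 2: 2+4=6, 2+5=7
a = 5: 5+4=9, 5+5=10
a = 6: 6+4=10, 6+5=0
a = 10: 10+4=3, 10+5=4
Distinct residues collected: {0, 3, 4, 6, 7, 9, 10}
|A + B| = 7 (out of 11 total residues).

A + B = {0, 3, 4, 6, 7, 9, 10}


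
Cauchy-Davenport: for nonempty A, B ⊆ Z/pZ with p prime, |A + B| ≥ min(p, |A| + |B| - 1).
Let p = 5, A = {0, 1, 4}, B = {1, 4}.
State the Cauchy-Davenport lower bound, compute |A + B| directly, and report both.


Cauchy-Davenport: |A + B| ≥ min(p, |A| + |B| - 1) for A, B nonempty in Z/pZ.
|A| = 3, |B| = 2, p = 5.
CD lower bound = min(5, 3 + 2 - 1) = min(5, 4) = 4.
Compute A + B mod 5 directly:
a = 0: 0+1=1, 0+4=4
a = 1: 1+1=2, 1+4=0
a = 4: 4+1=0, 4+4=3
A + B = {0, 1, 2, 3, 4}, so |A + B| = 5.
Verify: 5 ≥ 4? Yes ✓.

CD lower bound = 4, actual |A + B| = 5.


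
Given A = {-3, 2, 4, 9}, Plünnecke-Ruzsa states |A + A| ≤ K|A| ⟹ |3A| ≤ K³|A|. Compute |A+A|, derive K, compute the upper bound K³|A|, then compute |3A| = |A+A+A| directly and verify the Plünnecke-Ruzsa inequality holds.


|A| = 4.
Step 1: Compute A + A by enumerating all 16 pairs.
A + A = {-6, -1, 1, 4, 6, 8, 11, 13, 18}, so |A + A| = 9.
Step 2: Doubling constant K = |A + A|/|A| = 9/4 = 9/4 ≈ 2.2500.
Step 3: Plünnecke-Ruzsa gives |3A| ≤ K³·|A| = (2.2500)³ · 4 ≈ 45.5625.
Step 4: Compute 3A = A + A + A directly by enumerating all triples (a,b,c) ∈ A³; |3A| = 16.
Step 5: Check 16 ≤ 45.5625? Yes ✓.

K = 9/4, Plünnecke-Ruzsa bound K³|A| ≈ 45.5625, |3A| = 16, inequality holds.


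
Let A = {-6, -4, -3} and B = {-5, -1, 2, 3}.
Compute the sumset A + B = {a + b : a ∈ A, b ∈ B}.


A + B = {a + b : a ∈ A, b ∈ B}.
Enumerate all |A|·|B| = 3·4 = 12 pairs (a, b) and collect distinct sums.
a = -6: -6+-5=-11, -6+-1=-7, -6+2=-4, -6+3=-3
a = -4: -4+-5=-9, -4+-1=-5, -4+2=-2, -4+3=-1
a = -3: -3+-5=-8, -3+-1=-4, -3+2=-1, -3+3=0
Collecting distinct sums: A + B = {-11, -9, -8, -7, -5, -4, -3, -2, -1, 0}
|A + B| = 10

A + B = {-11, -9, -8, -7, -5, -4, -3, -2, -1, 0}


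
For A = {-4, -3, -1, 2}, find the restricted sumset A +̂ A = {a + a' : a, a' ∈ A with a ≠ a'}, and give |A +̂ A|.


Restricted sumset: A +̂ A = {a + a' : a ∈ A, a' ∈ A, a ≠ a'}.
Equivalently, take A + A and drop any sum 2a that is achievable ONLY as a + a for a ∈ A (i.e. sums representable only with equal summands).
Enumerate pairs (a, a') with a < a' (symmetric, so each unordered pair gives one sum; this covers all a ≠ a'):
  -4 + -3 = -7
  -4 + -1 = -5
  -4 + 2 = -2
  -3 + -1 = -4
  -3 + 2 = -1
  -1 + 2 = 1
Collected distinct sums: {-7, -5, -4, -2, -1, 1}
|A +̂ A| = 6
(Reference bound: |A +̂ A| ≥ 2|A| - 3 for |A| ≥ 2, with |A| = 4 giving ≥ 5.)

|A +̂ A| = 6


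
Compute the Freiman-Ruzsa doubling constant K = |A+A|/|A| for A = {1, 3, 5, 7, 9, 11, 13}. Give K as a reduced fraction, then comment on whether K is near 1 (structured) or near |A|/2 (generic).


|A| = 7.
Compute A + A by enumerating all 49 pairs.
A + A = {2, 4, 6, 8, 10, 12, 14, 16, 18, 20, 22, 24, 26}, so |A + A| = 13.
K = |A + A| / |A| = 13/7 (already in lowest terms) ≈ 1.8571.
Reference: AP of size 7 gives K = 13/7 ≈ 1.8571; a fully generic set of size 7 gives K ≈ 4.0000.

|A| = 7, |A + A| = 13, K = 13/7.


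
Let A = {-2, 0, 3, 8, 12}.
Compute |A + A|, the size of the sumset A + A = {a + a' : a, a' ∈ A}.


A + A = {a + a' : a, a' ∈ A}; |A| = 5.
General bounds: 2|A| - 1 ≤ |A + A| ≤ |A|(|A|+1)/2, i.e. 9 ≤ |A + A| ≤ 15.
Lower bound 2|A|-1 is attained iff A is an arithmetic progression.
Enumerate sums a + a' for a ≤ a' (symmetric, so this suffices):
a = -2: -2+-2=-4, -2+0=-2, -2+3=1, -2+8=6, -2+12=10
a = 0: 0+0=0, 0+3=3, 0+8=8, 0+12=12
a = 3: 3+3=6, 3+8=11, 3+12=15
a = 8: 8+8=16, 8+12=20
a = 12: 12+12=24
Distinct sums: {-4, -2, 0, 1, 3, 6, 8, 10, 11, 12, 15, 16, 20, 24}
|A + A| = 14

|A + A| = 14


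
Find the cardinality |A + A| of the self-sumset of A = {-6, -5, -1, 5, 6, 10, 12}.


A + A = {a + a' : a, a' ∈ A}; |A| = 7.
General bounds: 2|A| - 1 ≤ |A + A| ≤ |A|(|A|+1)/2, i.e. 13 ≤ |A + A| ≤ 28.
Lower bound 2|A|-1 is attained iff A is an arithmetic progression.
Enumerate sums a + a' for a ≤ a' (symmetric, so this suffices):
a = -6: -6+-6=-12, -6+-5=-11, -6+-1=-7, -6+5=-1, -6+6=0, -6+10=4, -6+12=6
a = -5: -5+-5=-10, -5+-1=-6, -5+5=0, -5+6=1, -5+10=5, -5+12=7
a = -1: -1+-1=-2, -1+5=4, -1+6=5, -1+10=9, -1+12=11
a = 5: 5+5=10, 5+6=11, 5+10=15, 5+12=17
a = 6: 6+6=12, 6+10=16, 6+12=18
a = 10: 10+10=20, 10+12=22
a = 12: 12+12=24
Distinct sums: {-12, -11, -10, -7, -6, -2, -1, 0, 1, 4, 5, 6, 7, 9, 10, 11, 12, 15, 16, 17, 18, 20, 22, 24}
|A + A| = 24

|A + A| = 24


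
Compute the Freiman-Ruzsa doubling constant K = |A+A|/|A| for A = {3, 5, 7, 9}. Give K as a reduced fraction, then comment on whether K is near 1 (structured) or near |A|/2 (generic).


|A| = 4.
Compute A + A by enumerating all 16 pairs.
A + A = {6, 8, 10, 12, 14, 16, 18}, so |A + A| = 7.
K = |A + A| / |A| = 7/4 (already in lowest terms) ≈ 1.7500.
Reference: AP of size 4 gives K = 7/4 ≈ 1.7500; a fully generic set of size 4 gives K ≈ 2.5000.

|A| = 4, |A + A| = 7, K = 7/4.


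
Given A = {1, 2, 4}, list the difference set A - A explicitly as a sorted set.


A - A = {a - a' : a, a' ∈ A}.
Compute a - a' for each ordered pair (a, a'):
a = 1: 1-1=0, 1-2=-1, 1-4=-3
a = 2: 2-1=1, 2-2=0, 2-4=-2
a = 4: 4-1=3, 4-2=2, 4-4=0
Collecting distinct values (and noting 0 appears from a-a):
A - A = {-3, -2, -1, 0, 1, 2, 3}
|A - A| = 7

A - A = {-3, -2, -1, 0, 1, 2, 3}


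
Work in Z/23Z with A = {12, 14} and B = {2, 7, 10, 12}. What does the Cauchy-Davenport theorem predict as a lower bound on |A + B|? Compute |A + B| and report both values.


Cauchy-Davenport: |A + B| ≥ min(p, |A| + |B| - 1) for A, B nonempty in Z/pZ.
|A| = 2, |B| = 4, p = 23.
CD lower bound = min(23, 2 + 4 - 1) = min(23, 5) = 5.
Compute A + B mod 23 directly:
a = 12: 12+2=14, 12+7=19, 12+10=22, 12+12=1
a = 14: 14+2=16, 14+7=21, 14+10=1, 14+12=3
A + B = {1, 3, 14, 16, 19, 21, 22}, so |A + B| = 7.
Verify: 7 ≥ 5? Yes ✓.

CD lower bound = 5, actual |A + B| = 7.


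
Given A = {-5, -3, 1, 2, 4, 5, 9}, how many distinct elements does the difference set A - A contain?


A - A = {a - a' : a, a' ∈ A}; |A| = 7.
Bounds: 2|A|-1 ≤ |A - A| ≤ |A|² - |A| + 1, i.e. 13 ≤ |A - A| ≤ 43.
Note: 0 ∈ A - A always (from a - a). The set is symmetric: if d ∈ A - A then -d ∈ A - A.
Enumerate nonzero differences d = a - a' with a > a' (then include -d):
Positive differences: {1, 2, 3, 4, 5, 6, 7, 8, 9, 10, 12, 14}
Full difference set: {0} ∪ (positive diffs) ∪ (negative diffs).
|A - A| = 1 + 2·12 = 25 (matches direct enumeration: 25).

|A - A| = 25


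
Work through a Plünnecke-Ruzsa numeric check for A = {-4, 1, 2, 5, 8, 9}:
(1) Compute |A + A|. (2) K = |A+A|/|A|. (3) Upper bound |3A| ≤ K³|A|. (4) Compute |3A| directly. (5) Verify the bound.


|A| = 6.
Step 1: Compute A + A by enumerating all 36 pairs.
A + A = {-8, -3, -2, 1, 2, 3, 4, 5, 6, 7, 9, 10, 11, 13, 14, 16, 17, 18}, so |A + A| = 18.
Step 2: Doubling constant K = |A + A|/|A| = 18/6 = 18/6 ≈ 3.0000.
Step 3: Plünnecke-Ruzsa gives |3A| ≤ K³·|A| = (3.0000)³ · 6 ≈ 162.0000.
Step 4: Compute 3A = A + A + A directly by enumerating all triples (a,b,c) ∈ A³; |3A| = 34.
Step 5: Check 34 ≤ 162.0000? Yes ✓.

K = 18/6, Plünnecke-Ruzsa bound K³|A| ≈ 162.0000, |3A| = 34, inequality holds.


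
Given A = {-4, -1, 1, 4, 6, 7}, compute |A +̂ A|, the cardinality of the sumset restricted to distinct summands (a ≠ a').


Restricted sumset: A +̂ A = {a + a' : a ∈ A, a' ∈ A, a ≠ a'}.
Equivalently, take A + A and drop any sum 2a that is achievable ONLY as a + a for a ∈ A (i.e. sums representable only with equal summands).
Enumerate pairs (a, a') with a < a' (symmetric, so each unordered pair gives one sum; this covers all a ≠ a'):
  -4 + -1 = -5
  -4 + 1 = -3
  -4 + 4 = 0
  -4 + 6 = 2
  -4 + 7 = 3
  -1 + 1 = 0
  -1 + 4 = 3
  -1 + 6 = 5
  -1 + 7 = 6
  1 + 4 = 5
  1 + 6 = 7
  1 + 7 = 8
  4 + 6 = 10
  4 + 7 = 11
  6 + 7 = 13
Collected distinct sums: {-5, -3, 0, 2, 3, 5, 6, 7, 8, 10, 11, 13}
|A +̂ A| = 12
(Reference bound: |A +̂ A| ≥ 2|A| - 3 for |A| ≥ 2, with |A| = 6 giving ≥ 9.)

|A +̂ A| = 12


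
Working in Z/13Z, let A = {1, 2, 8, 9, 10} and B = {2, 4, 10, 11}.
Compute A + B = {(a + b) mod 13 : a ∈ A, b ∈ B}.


Work in Z/13Z: reduce every sum a + b modulo 13.
Enumerate all 20 pairs:
a = 1: 1+2=3, 1+4=5, 1+10=11, 1+11=12
a = 2: 2+2=4, 2+4=6, 2+10=12, 2+11=0
a = 8: 8+2=10, 8+4=12, 8+10=5, 8+11=6
a = 9: 9+2=11, 9+4=0, 9+10=6, 9+11=7
a = 10: 10+2=12, 10+4=1, 10+10=7, 10+11=8
Distinct residues collected: {0, 1, 3, 4, 5, 6, 7, 8, 10, 11, 12}
|A + B| = 11 (out of 13 total residues).

A + B = {0, 1, 3, 4, 5, 6, 7, 8, 10, 11, 12}


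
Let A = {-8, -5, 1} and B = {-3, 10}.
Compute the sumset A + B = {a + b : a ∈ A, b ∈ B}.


A + B = {a + b : a ∈ A, b ∈ B}.
Enumerate all |A|·|B| = 3·2 = 6 pairs (a, b) and collect distinct sums.
a = -8: -8+-3=-11, -8+10=2
a = -5: -5+-3=-8, -5+10=5
a = 1: 1+-3=-2, 1+10=11
Collecting distinct sums: A + B = {-11, -8, -2, 2, 5, 11}
|A + B| = 6

A + B = {-11, -8, -2, 2, 5, 11}


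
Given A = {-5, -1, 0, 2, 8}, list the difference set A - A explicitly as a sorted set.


A - A = {a - a' : a, a' ∈ A}.
Compute a - a' for each ordered pair (a, a'):
a = -5: -5--5=0, -5--1=-4, -5-0=-5, -5-2=-7, -5-8=-13
a = -1: -1--5=4, -1--1=0, -1-0=-1, -1-2=-3, -1-8=-9
a = 0: 0--5=5, 0--1=1, 0-0=0, 0-2=-2, 0-8=-8
a = 2: 2--5=7, 2--1=3, 2-0=2, 2-2=0, 2-8=-6
a = 8: 8--5=13, 8--1=9, 8-0=8, 8-2=6, 8-8=0
Collecting distinct values (and noting 0 appears from a-a):
A - A = {-13, -9, -8, -7, -6, -5, -4, -3, -2, -1, 0, 1, 2, 3, 4, 5, 6, 7, 8, 9, 13}
|A - A| = 21

A - A = {-13, -9, -8, -7, -6, -5, -4, -3, -2, -1, 0, 1, 2, 3, 4, 5, 6, 7, 8, 9, 13}


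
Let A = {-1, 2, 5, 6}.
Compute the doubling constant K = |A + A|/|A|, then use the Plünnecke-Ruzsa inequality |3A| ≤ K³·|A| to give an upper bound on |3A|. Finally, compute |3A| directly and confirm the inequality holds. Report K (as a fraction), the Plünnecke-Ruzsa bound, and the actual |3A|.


|A| = 4.
Step 1: Compute A + A by enumerating all 16 pairs.
A + A = {-2, 1, 4, 5, 7, 8, 10, 11, 12}, so |A + A| = 9.
Step 2: Doubling constant K = |A + A|/|A| = 9/4 = 9/4 ≈ 2.2500.
Step 3: Plünnecke-Ruzsa gives |3A| ≤ K³·|A| = (2.2500)³ · 4 ≈ 45.5625.
Step 4: Compute 3A = A + A + A directly by enumerating all triples (a,b,c) ∈ A³; |3A| = 16.
Step 5: Check 16 ≤ 45.5625? Yes ✓.

K = 9/4, Plünnecke-Ruzsa bound K³|A| ≈ 45.5625, |3A| = 16, inequality holds.


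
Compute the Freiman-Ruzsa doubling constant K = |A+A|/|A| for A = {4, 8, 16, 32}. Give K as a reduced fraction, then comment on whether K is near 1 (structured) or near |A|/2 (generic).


|A| = 4.
Compute A + A by enumerating all 16 pairs.
A + A = {8, 12, 16, 20, 24, 32, 36, 40, 48, 64}, so |A + A| = 10.
K = |A + A| / |A| = 10/4 = 5/2 ≈ 2.5000.
Reference: AP of size 4 gives K = 7/4 ≈ 1.7500; a fully generic set of size 4 gives K ≈ 2.5000.

|A| = 4, |A + A| = 10, K = 10/4 = 5/2.


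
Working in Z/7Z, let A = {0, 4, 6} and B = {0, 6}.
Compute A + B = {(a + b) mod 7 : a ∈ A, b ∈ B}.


Work in Z/7Z: reduce every sum a + b modulo 7.
Enumerate all 6 pairs:
a = 0: 0+0=0, 0+6=6
a = 4: 4+0=4, 4+6=3
a = 6: 6+0=6, 6+6=5
Distinct residues collected: {0, 3, 4, 5, 6}
|A + B| = 5 (out of 7 total residues).

A + B = {0, 3, 4, 5, 6}


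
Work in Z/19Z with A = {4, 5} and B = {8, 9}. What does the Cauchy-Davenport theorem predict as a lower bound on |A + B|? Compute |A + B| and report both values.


Cauchy-Davenport: |A + B| ≥ min(p, |A| + |B| - 1) for A, B nonempty in Z/pZ.
|A| = 2, |B| = 2, p = 19.
CD lower bound = min(19, 2 + 2 - 1) = min(19, 3) = 3.
Compute A + B mod 19 directly:
a = 4: 4+8=12, 4+9=13
a = 5: 5+8=13, 5+9=14
A + B = {12, 13, 14}, so |A + B| = 3.
Verify: 3 ≥ 3? Yes ✓.

CD lower bound = 3, actual |A + B| = 3.


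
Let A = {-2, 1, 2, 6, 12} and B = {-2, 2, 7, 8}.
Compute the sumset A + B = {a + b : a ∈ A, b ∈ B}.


A + B = {a + b : a ∈ A, b ∈ B}.
Enumerate all |A|·|B| = 5·4 = 20 pairs (a, b) and collect distinct sums.
a = -2: -2+-2=-4, -2+2=0, -2+7=5, -2+8=6
a = 1: 1+-2=-1, 1+2=3, 1+7=8, 1+8=9
a = 2: 2+-2=0, 2+2=4, 2+7=9, 2+8=10
a = 6: 6+-2=4, 6+2=8, 6+7=13, 6+8=14
a = 12: 12+-2=10, 12+2=14, 12+7=19, 12+8=20
Collecting distinct sums: A + B = {-4, -1, 0, 3, 4, 5, 6, 8, 9, 10, 13, 14, 19, 20}
|A + B| = 14

A + B = {-4, -1, 0, 3, 4, 5, 6, 8, 9, 10, 13, 14, 19, 20}


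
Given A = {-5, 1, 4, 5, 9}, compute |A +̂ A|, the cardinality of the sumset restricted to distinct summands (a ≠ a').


Restricted sumset: A +̂ A = {a + a' : a ∈ A, a' ∈ A, a ≠ a'}.
Equivalently, take A + A and drop any sum 2a that is achievable ONLY as a + a for a ∈ A (i.e. sums representable only with equal summands).
Enumerate pairs (a, a') with a < a' (symmetric, so each unordered pair gives one sum; this covers all a ≠ a'):
  -5 + 1 = -4
  -5 + 4 = -1
  -5 + 5 = 0
  -5 + 9 = 4
  1 + 4 = 5
  1 + 5 = 6
  1 + 9 = 10
  4 + 5 = 9
  4 + 9 = 13
  5 + 9 = 14
Collected distinct sums: {-4, -1, 0, 4, 5, 6, 9, 10, 13, 14}
|A +̂ A| = 10
(Reference bound: |A +̂ A| ≥ 2|A| - 3 for |A| ≥ 2, with |A| = 5 giving ≥ 7.)

|A +̂ A| = 10


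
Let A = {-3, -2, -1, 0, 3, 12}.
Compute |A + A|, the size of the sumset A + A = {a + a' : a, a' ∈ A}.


A + A = {a + a' : a, a' ∈ A}; |A| = 6.
General bounds: 2|A| - 1 ≤ |A + A| ≤ |A|(|A|+1)/2, i.e. 11 ≤ |A + A| ≤ 21.
Lower bound 2|A|-1 is attained iff A is an arithmetic progression.
Enumerate sums a + a' for a ≤ a' (symmetric, so this suffices):
a = -3: -3+-3=-6, -3+-2=-5, -3+-1=-4, -3+0=-3, -3+3=0, -3+12=9
a = -2: -2+-2=-4, -2+-1=-3, -2+0=-2, -2+3=1, -2+12=10
a = -1: -1+-1=-2, -1+0=-1, -1+3=2, -1+12=11
a = 0: 0+0=0, 0+3=3, 0+12=12
a = 3: 3+3=6, 3+12=15
a = 12: 12+12=24
Distinct sums: {-6, -5, -4, -3, -2, -1, 0, 1, 2, 3, 6, 9, 10, 11, 12, 15, 24}
|A + A| = 17

|A + A| = 17


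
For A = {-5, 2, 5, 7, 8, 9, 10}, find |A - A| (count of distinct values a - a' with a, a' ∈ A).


A - A = {a - a' : a, a' ∈ A}; |A| = 7.
Bounds: 2|A|-1 ≤ |A - A| ≤ |A|² - |A| + 1, i.e. 13 ≤ |A - A| ≤ 43.
Note: 0 ∈ A - A always (from a - a). The set is symmetric: if d ∈ A - A then -d ∈ A - A.
Enumerate nonzero differences d = a - a' with a > a' (then include -d):
Positive differences: {1, 2, 3, 4, 5, 6, 7, 8, 10, 12, 13, 14, 15}
Full difference set: {0} ∪ (positive diffs) ∪ (negative diffs).
|A - A| = 1 + 2·13 = 27 (matches direct enumeration: 27).

|A - A| = 27


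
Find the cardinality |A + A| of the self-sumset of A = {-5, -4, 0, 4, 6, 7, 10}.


A + A = {a + a' : a, a' ∈ A}; |A| = 7.
General bounds: 2|A| - 1 ≤ |A + A| ≤ |A|(|A|+1)/2, i.e. 13 ≤ |A + A| ≤ 28.
Lower bound 2|A|-1 is attained iff A is an arithmetic progression.
Enumerate sums a + a' for a ≤ a' (symmetric, so this suffices):
a = -5: -5+-5=-10, -5+-4=-9, -5+0=-5, -5+4=-1, -5+6=1, -5+7=2, -5+10=5
a = -4: -4+-4=-8, -4+0=-4, -4+4=0, -4+6=2, -4+7=3, -4+10=6
a = 0: 0+0=0, 0+4=4, 0+6=6, 0+7=7, 0+10=10
a = 4: 4+4=8, 4+6=10, 4+7=11, 4+10=14
a = 6: 6+6=12, 6+7=13, 6+10=16
a = 7: 7+7=14, 7+10=17
a = 10: 10+10=20
Distinct sums: {-10, -9, -8, -5, -4, -1, 0, 1, 2, 3, 4, 5, 6, 7, 8, 10, 11, 12, 13, 14, 16, 17, 20}
|A + A| = 23

|A + A| = 23


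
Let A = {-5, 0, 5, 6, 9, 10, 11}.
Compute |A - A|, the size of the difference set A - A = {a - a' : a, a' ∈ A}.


A - A = {a - a' : a, a' ∈ A}; |A| = 7.
Bounds: 2|A|-1 ≤ |A - A| ≤ |A|² - |A| + 1, i.e. 13 ≤ |A - A| ≤ 43.
Note: 0 ∈ A - A always (from a - a). The set is symmetric: if d ∈ A - A then -d ∈ A - A.
Enumerate nonzero differences d = a - a' with a > a' (then include -d):
Positive differences: {1, 2, 3, 4, 5, 6, 9, 10, 11, 14, 15, 16}
Full difference set: {0} ∪ (positive diffs) ∪ (negative diffs).
|A - A| = 1 + 2·12 = 25 (matches direct enumeration: 25).

|A - A| = 25


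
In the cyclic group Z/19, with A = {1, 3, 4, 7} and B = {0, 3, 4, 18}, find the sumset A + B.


Work in Z/19Z: reduce every sum a + b modulo 19.
Enumerate all 16 pairs:
a = 1: 1+0=1, 1+3=4, 1+4=5, 1+18=0
a = 3: 3+0=3, 3+3=6, 3+4=7, 3+18=2
a = 4: 4+0=4, 4+3=7, 4+4=8, 4+18=3
a = 7: 7+0=7, 7+3=10, 7+4=11, 7+18=6
Distinct residues collected: {0, 1, 2, 3, 4, 5, 6, 7, 8, 10, 11}
|A + B| = 11 (out of 19 total residues).

A + B = {0, 1, 2, 3, 4, 5, 6, 7, 8, 10, 11}


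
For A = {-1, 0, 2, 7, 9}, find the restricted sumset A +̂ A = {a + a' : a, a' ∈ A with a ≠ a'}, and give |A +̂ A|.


Restricted sumset: A +̂ A = {a + a' : a ∈ A, a' ∈ A, a ≠ a'}.
Equivalently, take A + A and drop any sum 2a that is achievable ONLY as a + a for a ∈ A (i.e. sums representable only with equal summands).
Enumerate pairs (a, a') with a < a' (symmetric, so each unordered pair gives one sum; this covers all a ≠ a'):
  -1 + 0 = -1
  -1 + 2 = 1
  -1 + 7 = 6
  -1 + 9 = 8
  0 + 2 = 2
  0 + 7 = 7
  0 + 9 = 9
  2 + 7 = 9
  2 + 9 = 11
  7 + 9 = 16
Collected distinct sums: {-1, 1, 2, 6, 7, 8, 9, 11, 16}
|A +̂ A| = 9
(Reference bound: |A +̂ A| ≥ 2|A| - 3 for |A| ≥ 2, with |A| = 5 giving ≥ 7.)

|A +̂ A| = 9


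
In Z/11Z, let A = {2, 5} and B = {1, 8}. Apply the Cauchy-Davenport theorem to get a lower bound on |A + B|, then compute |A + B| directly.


Cauchy-Davenport: |A + B| ≥ min(p, |A| + |B| - 1) for A, B nonempty in Z/pZ.
|A| = 2, |B| = 2, p = 11.
CD lower bound = min(11, 2 + 2 - 1) = min(11, 3) = 3.
Compute A + B mod 11 directly:
a = 2: 2+1=3, 2+8=10
a = 5: 5+1=6, 5+8=2
A + B = {2, 3, 6, 10}, so |A + B| = 4.
Verify: 4 ≥ 3? Yes ✓.

CD lower bound = 3, actual |A + B| = 4.


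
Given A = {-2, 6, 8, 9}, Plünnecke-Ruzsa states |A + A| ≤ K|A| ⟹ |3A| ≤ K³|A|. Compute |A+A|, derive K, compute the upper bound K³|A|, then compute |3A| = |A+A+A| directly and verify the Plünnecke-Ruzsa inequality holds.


|A| = 4.
Step 1: Compute A + A by enumerating all 16 pairs.
A + A = {-4, 4, 6, 7, 12, 14, 15, 16, 17, 18}, so |A + A| = 10.
Step 2: Doubling constant K = |A + A|/|A| = 10/4 = 10/4 ≈ 2.5000.
Step 3: Plünnecke-Ruzsa gives |3A| ≤ K³·|A| = (2.5000)³ · 4 ≈ 62.5000.
Step 4: Compute 3A = A + A + A directly by enumerating all triples (a,b,c) ∈ A³; |3A| = 19.
Step 5: Check 19 ≤ 62.5000? Yes ✓.

K = 10/4, Plünnecke-Ruzsa bound K³|A| ≈ 62.5000, |3A| = 19, inequality holds.


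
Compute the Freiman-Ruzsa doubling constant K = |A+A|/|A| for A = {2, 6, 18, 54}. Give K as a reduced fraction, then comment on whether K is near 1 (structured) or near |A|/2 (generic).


|A| = 4.
Compute A + A by enumerating all 16 pairs.
A + A = {4, 8, 12, 20, 24, 36, 56, 60, 72, 108}, so |A + A| = 10.
K = |A + A| / |A| = 10/4 = 5/2 ≈ 2.5000.
Reference: AP of size 4 gives K = 7/4 ≈ 1.7500; a fully generic set of size 4 gives K ≈ 2.5000.

|A| = 4, |A + A| = 10, K = 10/4 = 5/2.


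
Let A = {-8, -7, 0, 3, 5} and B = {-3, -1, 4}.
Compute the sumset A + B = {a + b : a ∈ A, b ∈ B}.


A + B = {a + b : a ∈ A, b ∈ B}.
Enumerate all |A|·|B| = 5·3 = 15 pairs (a, b) and collect distinct sums.
a = -8: -8+-3=-11, -8+-1=-9, -8+4=-4
a = -7: -7+-3=-10, -7+-1=-8, -7+4=-3
a = 0: 0+-3=-3, 0+-1=-1, 0+4=4
a = 3: 3+-3=0, 3+-1=2, 3+4=7
a = 5: 5+-3=2, 5+-1=4, 5+4=9
Collecting distinct sums: A + B = {-11, -10, -9, -8, -4, -3, -1, 0, 2, 4, 7, 9}
|A + B| = 12

A + B = {-11, -10, -9, -8, -4, -3, -1, 0, 2, 4, 7, 9}


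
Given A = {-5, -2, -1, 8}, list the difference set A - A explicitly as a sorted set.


A - A = {a - a' : a, a' ∈ A}.
Compute a - a' for each ordered pair (a, a'):
a = -5: -5--5=0, -5--2=-3, -5--1=-4, -5-8=-13
a = -2: -2--5=3, -2--2=0, -2--1=-1, -2-8=-10
a = -1: -1--5=4, -1--2=1, -1--1=0, -1-8=-9
a = 8: 8--5=13, 8--2=10, 8--1=9, 8-8=0
Collecting distinct values (and noting 0 appears from a-a):
A - A = {-13, -10, -9, -4, -3, -1, 0, 1, 3, 4, 9, 10, 13}
|A - A| = 13

A - A = {-13, -10, -9, -4, -3, -1, 0, 1, 3, 4, 9, 10, 13}


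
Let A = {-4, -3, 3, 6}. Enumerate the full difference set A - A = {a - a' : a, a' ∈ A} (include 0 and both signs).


A - A = {a - a' : a, a' ∈ A}.
Compute a - a' for each ordered pair (a, a'):
a = -4: -4--4=0, -4--3=-1, -4-3=-7, -4-6=-10
a = -3: -3--4=1, -3--3=0, -3-3=-6, -3-6=-9
a = 3: 3--4=7, 3--3=6, 3-3=0, 3-6=-3
a = 6: 6--4=10, 6--3=9, 6-3=3, 6-6=0
Collecting distinct values (and noting 0 appears from a-a):
A - A = {-10, -9, -7, -6, -3, -1, 0, 1, 3, 6, 7, 9, 10}
|A - A| = 13

A - A = {-10, -9, -7, -6, -3, -1, 0, 1, 3, 6, 7, 9, 10}


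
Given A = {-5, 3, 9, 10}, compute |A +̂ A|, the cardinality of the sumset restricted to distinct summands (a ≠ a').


Restricted sumset: A +̂ A = {a + a' : a ∈ A, a' ∈ A, a ≠ a'}.
Equivalently, take A + A and drop any sum 2a that is achievable ONLY as a + a for a ∈ A (i.e. sums representable only with equal summands).
Enumerate pairs (a, a') with a < a' (symmetric, so each unordered pair gives one sum; this covers all a ≠ a'):
  -5 + 3 = -2
  -5 + 9 = 4
  -5 + 10 = 5
  3 + 9 = 12
  3 + 10 = 13
  9 + 10 = 19
Collected distinct sums: {-2, 4, 5, 12, 13, 19}
|A +̂ A| = 6
(Reference bound: |A +̂ A| ≥ 2|A| - 3 for |A| ≥ 2, with |A| = 4 giving ≥ 5.)

|A +̂ A| = 6


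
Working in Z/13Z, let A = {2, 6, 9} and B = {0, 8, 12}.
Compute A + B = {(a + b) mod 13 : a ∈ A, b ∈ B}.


Work in Z/13Z: reduce every sum a + b modulo 13.
Enumerate all 9 pairs:
a = 2: 2+0=2, 2+8=10, 2+12=1
a = 6: 6+0=6, 6+8=1, 6+12=5
a = 9: 9+0=9, 9+8=4, 9+12=8
Distinct residues collected: {1, 2, 4, 5, 6, 8, 9, 10}
|A + B| = 8 (out of 13 total residues).

A + B = {1, 2, 4, 5, 6, 8, 9, 10}


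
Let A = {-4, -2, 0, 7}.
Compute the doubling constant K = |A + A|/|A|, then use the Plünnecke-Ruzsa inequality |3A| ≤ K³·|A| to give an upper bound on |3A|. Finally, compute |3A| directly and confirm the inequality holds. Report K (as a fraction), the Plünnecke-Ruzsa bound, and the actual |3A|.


|A| = 4.
Step 1: Compute A + A by enumerating all 16 pairs.
A + A = {-8, -6, -4, -2, 0, 3, 5, 7, 14}, so |A + A| = 9.
Step 2: Doubling constant K = |A + A|/|A| = 9/4 = 9/4 ≈ 2.2500.
Step 3: Plünnecke-Ruzsa gives |3A| ≤ K³·|A| = (2.2500)³ · 4 ≈ 45.5625.
Step 4: Compute 3A = A + A + A directly by enumerating all triples (a,b,c) ∈ A³; |3A| = 16.
Step 5: Check 16 ≤ 45.5625? Yes ✓.

K = 9/4, Plünnecke-Ruzsa bound K³|A| ≈ 45.5625, |3A| = 16, inequality holds.


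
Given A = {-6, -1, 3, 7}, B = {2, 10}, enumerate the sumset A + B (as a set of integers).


A + B = {a + b : a ∈ A, b ∈ B}.
Enumerate all |A|·|B| = 4·2 = 8 pairs (a, b) and collect distinct sums.
a = -6: -6+2=-4, -6+10=4
a = -1: -1+2=1, -1+10=9
a = 3: 3+2=5, 3+10=13
a = 7: 7+2=9, 7+10=17
Collecting distinct sums: A + B = {-4, 1, 4, 5, 9, 13, 17}
|A + B| = 7

A + B = {-4, 1, 4, 5, 9, 13, 17}


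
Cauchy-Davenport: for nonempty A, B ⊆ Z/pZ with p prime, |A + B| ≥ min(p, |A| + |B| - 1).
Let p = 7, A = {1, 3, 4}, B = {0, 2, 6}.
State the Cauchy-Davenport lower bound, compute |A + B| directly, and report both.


Cauchy-Davenport: |A + B| ≥ min(p, |A| + |B| - 1) for A, B nonempty in Z/pZ.
|A| = 3, |B| = 3, p = 7.
CD lower bound = min(7, 3 + 3 - 1) = min(7, 5) = 5.
Compute A + B mod 7 directly:
a = 1: 1+0=1, 1+2=3, 1+6=0
a = 3: 3+0=3, 3+2=5, 3+6=2
a = 4: 4+0=4, 4+2=6, 4+6=3
A + B = {0, 1, 2, 3, 4, 5, 6}, so |A + B| = 7.
Verify: 7 ≥ 5? Yes ✓.

CD lower bound = 5, actual |A + B| = 7.


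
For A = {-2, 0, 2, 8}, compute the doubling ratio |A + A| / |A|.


|A| = 4.
Compute A + A by enumerating all 16 pairs.
A + A = {-4, -2, 0, 2, 4, 6, 8, 10, 16}, so |A + A| = 9.
K = |A + A| / |A| = 9/4 (already in lowest terms) ≈ 2.2500.
Reference: AP of size 4 gives K = 7/4 ≈ 1.7500; a fully generic set of size 4 gives K ≈ 2.5000.

|A| = 4, |A + A| = 9, K = 9/4.
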